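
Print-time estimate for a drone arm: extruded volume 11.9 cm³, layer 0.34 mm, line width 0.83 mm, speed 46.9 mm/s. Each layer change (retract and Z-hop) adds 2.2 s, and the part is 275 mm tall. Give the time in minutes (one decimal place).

Bead cross-section = 0.34 × 0.83 = 0.2822 mm².
Total extruded path = 11900/0.2822 = 42168.7 mm.
Extrusion time = 42168.7 / 46.9, so 899.1 s.
Layers = ⌈275/0.34⌉ = 809.
Non-print overhead: 809 × 2.2 → 1779.8 s.
Altogether 899.1 + 1779.8 = 2678.9 s, i.e. 44.6 minutes.

44.6 minutes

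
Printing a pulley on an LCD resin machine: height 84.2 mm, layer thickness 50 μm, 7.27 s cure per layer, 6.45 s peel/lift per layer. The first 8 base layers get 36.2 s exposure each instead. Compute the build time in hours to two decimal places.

6.48 hours

Layer count = ceil(84.2 / 0.05) = 1684.
Base layers: 8 × (36.2 + 6.45) → 341.2 s.
Normal layers: 1676 × (7.27 + 6.45) → 22994.72 s.
Total = 341.2 + 22994.72 = 23335.92 s = 6.48 hours.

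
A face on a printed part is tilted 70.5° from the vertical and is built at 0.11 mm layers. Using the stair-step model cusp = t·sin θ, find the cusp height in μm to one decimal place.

h_c = t·sin θ = 0.11 × 0.9426 = 0.103686 mm (103.7 μm).

103.7 μm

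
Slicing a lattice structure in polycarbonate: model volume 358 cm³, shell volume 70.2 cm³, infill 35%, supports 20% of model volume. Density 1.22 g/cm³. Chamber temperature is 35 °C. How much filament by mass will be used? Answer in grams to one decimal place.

295.9 g

Volume inside the shell = 358 − 70.2 = 287.8 cm³.
Deposited infill: 0.35 × 287.8 → 100.73 cm³.
Support: 0.20 × 358 → 71.6 cm³.
Total extruded = 70.2 + 100.73 + 71.6 = 242.53 cm³.
Mass = 242.53 × 1.22 = 295.8866 g.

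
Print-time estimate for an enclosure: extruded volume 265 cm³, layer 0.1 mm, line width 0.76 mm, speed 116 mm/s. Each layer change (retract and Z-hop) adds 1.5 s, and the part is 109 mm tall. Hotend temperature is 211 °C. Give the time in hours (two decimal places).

8.80 hours

Extrusion cross-section: 0.1 × 0.76 → 0.076 mm².
Total extruded path = 265000/0.076 = 3486842.1 mm.
Time extruding = 3486842.1 / 116, so 30059 s.
Layers = ⌈109/0.1⌉ = 1090.
Z-hop total = 1090 × 1.5 = 1635 s.
Altogether 30059 + 1635 = 31694 s, i.e. 8.80 hours.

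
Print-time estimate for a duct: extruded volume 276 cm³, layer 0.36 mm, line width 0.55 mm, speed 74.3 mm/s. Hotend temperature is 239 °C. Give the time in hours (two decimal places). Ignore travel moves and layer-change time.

5.21 hours

Bead cross-section: 0.36 × 0.55 → 0.198 mm².
Path length: 276000 mm³ / 0.198 mm² → 1393939.4 mm.
Time extruding = 1393939.4 / 74.3 = 18761 s.
18761 s = 5.21 hours.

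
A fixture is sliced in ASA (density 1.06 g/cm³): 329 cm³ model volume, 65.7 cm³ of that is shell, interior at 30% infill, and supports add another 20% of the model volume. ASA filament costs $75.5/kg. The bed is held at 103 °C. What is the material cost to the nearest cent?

$16.85

Volume inside the shell = 329 − 65.7, so 263.3 cm³.
Infill volume: 0.30 × 263.3 → 78.99 cm³.
Support: 0.20 × 329 → 65.8 cm³.
Total printed volume = 65.7 + 78.99 + 65.8 = 210.49 cm³.
Mass = 210.49 × 1.06, so 223.1194 g.
At $75.5/kg: 223.1194/1000 × 75.5 = $16.85.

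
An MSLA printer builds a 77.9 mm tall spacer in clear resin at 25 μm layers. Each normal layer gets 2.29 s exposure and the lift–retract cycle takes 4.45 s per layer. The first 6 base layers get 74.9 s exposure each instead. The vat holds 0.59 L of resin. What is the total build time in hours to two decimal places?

Layers = ⌈77.9/0.025⌉ = 3116.
Bottom layers: 6 × (74.9 + 4.45) → 476.1 s.
Regular layers = 3110 × (2.29 + 4.45) = 20961.4 s.
Sum: 476.1 + 20961.4 = 21437.5 s → 5.95 hours.

5.95 hours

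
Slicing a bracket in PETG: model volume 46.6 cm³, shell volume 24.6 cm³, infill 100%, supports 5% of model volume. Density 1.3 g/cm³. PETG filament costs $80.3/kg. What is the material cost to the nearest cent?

Interior volume: 46.6 − 24.6 → 22 cm³.
Infill deposited = 1.00 × 22, so 22 cm³.
Support: 0.05 × 46.6 → 2.33 cm³.
Total printed volume: 24.6 + 22 + 2.33 → 48.93 cm³.
Mass: 48.93 × 1.3 → 63.609 g.
At $80.3/kg: 63.609/1000 × 80.3 = $5.11.

$5.11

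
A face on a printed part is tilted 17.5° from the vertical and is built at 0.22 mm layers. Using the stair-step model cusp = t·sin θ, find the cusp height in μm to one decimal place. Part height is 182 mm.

66.2 μm

h_c = t·sin θ = 0.22 × 0.3007 = 0.066154 mm (66.2 μm).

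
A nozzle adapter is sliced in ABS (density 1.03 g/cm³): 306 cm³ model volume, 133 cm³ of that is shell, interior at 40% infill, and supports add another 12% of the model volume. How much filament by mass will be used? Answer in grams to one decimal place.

246.1 g

Interior volume = 306 − 133, so 173 cm³.
Deposited infill = 0.40 × 173 = 69.2 cm³.
Support: 0.12 × 306 → 36.72 cm³.
Total printed volume = 133 + 69.2 + 36.72, so 238.92 cm³.
Mass = 238.92 × 1.03, so 246.0876 g.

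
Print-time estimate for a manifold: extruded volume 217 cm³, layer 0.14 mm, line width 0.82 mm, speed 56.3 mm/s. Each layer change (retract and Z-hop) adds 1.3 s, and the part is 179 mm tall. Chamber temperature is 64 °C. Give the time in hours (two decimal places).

Bead cross-section = 0.14 × 0.82, so 0.1148 mm².
Toolpath length = 217 cm³ / 0.1148 mm² = 217000 / 0.1148 = 1890243.9 mm.
Extrusion time = 1890243.9 / 56.3, so 33574.5 s.
Layer count = ceil(179 / 0.14) = 1279.
Layer-change overhead = 1279 × 1.3 = 1662.7 s.
Altogether 33574.5 + 1662.7 = 35237.2 s, i.e. 9.79 hours.

9.79 hours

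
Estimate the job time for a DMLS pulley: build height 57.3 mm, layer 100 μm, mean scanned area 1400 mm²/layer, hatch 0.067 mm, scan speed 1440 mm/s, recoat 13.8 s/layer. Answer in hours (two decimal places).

Layers = ⌈57.3/0.1⌉ = 573.
Per-layer scan distance: 1400 / 0.067 → 20895.5 mm.
Laser time per layer: 20895.5 / 1440 → 14.5108 s.
Per-layer time: 14.5108 + 13.8 → 28.3108 s.
573 layers × 28.3108 s/layer = 16222.0884 s, i.e. 4.51 hours.

4.51 hours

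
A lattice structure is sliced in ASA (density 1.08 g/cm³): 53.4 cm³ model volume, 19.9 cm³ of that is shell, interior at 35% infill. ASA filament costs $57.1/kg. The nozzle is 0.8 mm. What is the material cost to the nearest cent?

$1.95

Infill region = 53.4 − 19.9, so 33.5 cm³.
Infill deposited = 0.35 × 33.5, so 11.725 cm³.
Deposited volume: 19.9 + 11.725 → 31.625 cm³.
Mass = 31.625 × 1.08, so 34.155 g.
Cost = 34.155 g / 1000 × $57.1/kg = $1.95.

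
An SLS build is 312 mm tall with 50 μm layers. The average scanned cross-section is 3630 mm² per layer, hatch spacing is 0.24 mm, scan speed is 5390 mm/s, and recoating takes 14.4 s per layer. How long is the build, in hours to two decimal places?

29.82 hours

Layers = ⌈312/0.05⌉ = 6240.
Per-layer scan distance: 3630 / 0.24 → 15125 mm.
Laser time per layer = 15125 / 5390 = 2.8061 s.
Per-layer time = 2.8061 + 14.4, so 17.2061 s.
Build time = 6240 × 17.2061 = 107366.064 s = 29.82 hours.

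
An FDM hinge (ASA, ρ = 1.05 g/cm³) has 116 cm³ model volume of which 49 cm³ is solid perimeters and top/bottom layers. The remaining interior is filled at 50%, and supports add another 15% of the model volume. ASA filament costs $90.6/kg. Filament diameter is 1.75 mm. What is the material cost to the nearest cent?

$9.50

Volume inside the shell = 116 − 49, so 67 cm³.
Infill deposited = 0.50 × 67 = 33.5 cm³.
Support = 0.15 × 116, so 17.4 cm³.
Total printed volume = 49 + 33.5 + 17.4 = 99.9 cm³.
Mass = 99.9 × 1.05, so 104.895 g.
Cost = 104.895 g / 1000 × $90.6/kg = $9.50.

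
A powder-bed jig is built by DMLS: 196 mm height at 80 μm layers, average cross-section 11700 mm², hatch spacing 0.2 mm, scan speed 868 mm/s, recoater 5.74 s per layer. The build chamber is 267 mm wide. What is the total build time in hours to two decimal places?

49.77 hours

Number of layers: 196 / 0.08 → 2450 (rounded up).
Per-layer scan distance: 11700 / 0.2 → 58500 mm.
Per-layer scan time: 58500 / 868 → 67.3963 s.
Per-layer time = 67.3963 + 5.74, so 73.1363 s.
2450 layers × 73.1363 s/layer = 179183.935 s, i.e. 49.77 hours.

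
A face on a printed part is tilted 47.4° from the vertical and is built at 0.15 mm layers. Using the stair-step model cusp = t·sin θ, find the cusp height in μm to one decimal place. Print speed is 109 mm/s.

110.4 μm

sin(47.4°) = 0.7361, so cusp = 0.15 × 0.7361 = 0.110415 mm → 110.4 μm.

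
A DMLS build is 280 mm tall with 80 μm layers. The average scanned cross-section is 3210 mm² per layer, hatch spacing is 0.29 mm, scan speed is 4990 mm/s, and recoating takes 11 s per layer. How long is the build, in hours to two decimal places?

12.85 hours

Number of layers: 280 / 0.08 → 3500 (rounded up).
Per-layer scan distance = 3210 / 0.29 = 11069 mm.
Per-layer scan time = 11069 / 4990, so 2.2182 s.
Time per layer = 2.2182 + 11, so 13.2182 s.
3500 layers × 13.2182 s/layer = 46263.7 s, i.e. 12.85 hours.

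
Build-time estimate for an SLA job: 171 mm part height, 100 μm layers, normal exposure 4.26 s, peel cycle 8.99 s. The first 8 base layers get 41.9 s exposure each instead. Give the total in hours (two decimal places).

Layers = ⌈171/0.1⌉ = 1710.
Burn-in layers: 8 × (41.9 + 8.99) → 407.12 s.
Remaining layers = 1702 × (4.26 + 8.99) = 22551.5 s.
Total = 407.12 + 22551.5 = 22958.62 s = 6.38 hours.

6.38 hours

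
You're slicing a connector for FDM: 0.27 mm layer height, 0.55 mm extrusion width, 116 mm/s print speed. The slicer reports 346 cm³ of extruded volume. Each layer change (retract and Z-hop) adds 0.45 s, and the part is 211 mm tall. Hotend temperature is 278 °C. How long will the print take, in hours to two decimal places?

5.68 hours

Line area = 0.27 × 0.55 = 0.1485 mm².
Path length: 346000 mm³ / 0.1485 mm² → 2329966.3 mm.
Extrusion time = 2329966.3 / 116, so 20085.9 s.
Layer count = ceil(211 / 0.27) = 782.
Z-hop total = 782 × 0.45 = 351.9 s.
Altogether 20085.9 + 351.9 = 20437.8 s, i.e. 5.68 hours.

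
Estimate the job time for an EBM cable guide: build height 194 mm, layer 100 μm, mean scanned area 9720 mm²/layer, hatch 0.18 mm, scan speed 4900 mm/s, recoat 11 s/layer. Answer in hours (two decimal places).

11.87 hours

Layer count = ceil(194 / 0.1) = 1940.
Hatch length per layer = 9720 / 0.18, so 54000 mm.
Scan time per layer = 54000 / 4900, so 11.0204 s.
Per-layer time: 11.0204 + 11 → 22.0204 s.
1940 layers × 22.0204 s/layer = 42719.576 s, i.e. 11.87 hours.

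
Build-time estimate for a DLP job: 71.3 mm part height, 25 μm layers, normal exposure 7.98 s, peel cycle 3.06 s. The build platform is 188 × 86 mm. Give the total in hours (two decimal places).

8.75 hours

Number of layers: 71.3 / 0.025 → 2852 (rounded up).
Cycle time: 7.98 + 3.06 → 11.04 s.
Total = 2852 × 11.04 = 31486.08 s = 8.75 hours.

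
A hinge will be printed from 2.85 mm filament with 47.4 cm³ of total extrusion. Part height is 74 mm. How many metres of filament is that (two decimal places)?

Cross-section of 2.85 mm filament: π·(2.85/2)² = 6.3794 mm².
L = 47400 mm³ / 6.3794 mm² = 7430.17 mm, i.e. 7.43 m.

7.43 m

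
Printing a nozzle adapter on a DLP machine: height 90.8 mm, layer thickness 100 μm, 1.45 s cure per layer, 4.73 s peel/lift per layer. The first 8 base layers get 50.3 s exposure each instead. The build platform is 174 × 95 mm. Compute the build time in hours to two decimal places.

Layers = ⌈90.8/0.1⌉ = 908.
Burn-in layers: 8 × (50.3 + 4.73) → 440.24 s.
Regular layers = 900 × (1.45 + 4.73), so 5562 s.
Total = 440.24 + 5562 = 6002.24 s = 1.67 hours.

1.67 hours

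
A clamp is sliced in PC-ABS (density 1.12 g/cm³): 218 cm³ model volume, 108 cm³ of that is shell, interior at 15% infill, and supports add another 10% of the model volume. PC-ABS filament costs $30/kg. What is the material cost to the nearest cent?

$4.92

Infill region = 218 − 108 = 110 cm³.
Infill volume = 0.15 × 110, so 16.5 cm³.
Support = 0.10 × 218, so 21.8 cm³.
Total extruded: 108 + 16.5 + 21.8 → 146.3 cm³.
Mass: 146.3 × 1.12 → 163.856 g.
Cost = 163.856 g / 1000 × $30/kg = $4.92.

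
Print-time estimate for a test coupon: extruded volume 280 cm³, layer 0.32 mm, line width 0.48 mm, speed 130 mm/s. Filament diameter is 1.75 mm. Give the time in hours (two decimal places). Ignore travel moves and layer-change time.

3.90 hours

Extrusion cross-section = 0.32 × 0.48 = 0.1536 mm².
Toolpath length = 280 cm³ / 0.1536 mm² = 280000 / 0.1536 = 1822916.7 mm.
Extrusion time: 1822916.7 / 130 → 14022.4 s.
In the requested units: 14022.4 s = 3.90 hours.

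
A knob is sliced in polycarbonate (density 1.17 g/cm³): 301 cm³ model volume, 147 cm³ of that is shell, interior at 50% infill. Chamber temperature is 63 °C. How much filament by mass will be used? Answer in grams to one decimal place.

Infill region = 301 − 147 = 154 cm³.
Deposited infill = 0.50 × 154, so 77 cm³.
Total printed volume = 147 + 77, so 224 cm³.
Mass: 224 × 1.17 → 262.08 g.

262.1 g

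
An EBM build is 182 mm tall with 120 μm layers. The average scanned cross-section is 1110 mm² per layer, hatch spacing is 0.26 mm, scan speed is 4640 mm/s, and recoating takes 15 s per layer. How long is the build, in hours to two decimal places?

Number of layers: 182 / 0.12 → 1517 (rounded up).
Hatch length per layer: 1110 / 0.26 → 4269.2 mm.
Beam time per layer = 4269.2 / 4640 = 0.9201 s.
Layer cycle: 0.9201 + 15 → 15.9201 s.
Build time = 1517 × 15.9201 = 24150.7917 s = 6.71 hours.

6.71 hours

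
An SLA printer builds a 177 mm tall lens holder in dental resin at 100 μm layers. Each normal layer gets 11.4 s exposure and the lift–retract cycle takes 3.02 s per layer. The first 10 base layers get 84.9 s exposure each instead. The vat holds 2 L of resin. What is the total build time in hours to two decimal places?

Layer count = ceil(177 / 0.1) = 1770.
Base layers = 10 × (84.9 + 3.02), so 879.2 s.
Regular layers = 1760 × (11.4 + 3.02), so 25379.2 s.
Total = 879.2 + 25379.2 = 26258.4 s = 7.29 hours.

7.29 hours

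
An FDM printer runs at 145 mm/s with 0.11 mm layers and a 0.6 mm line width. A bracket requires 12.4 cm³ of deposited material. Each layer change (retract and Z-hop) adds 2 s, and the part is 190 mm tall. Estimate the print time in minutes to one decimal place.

79.2 minutes

Extrusion cross-section: 0.11 × 0.6 → 0.066 mm².
Toolpath length = 12.4 cm³ / 0.066 mm² = 12400 / 0.066 = 187878.8 mm.
Print-move time = 187878.8 / 145 = 1295.7 s.
Layer count = ceil(190 / 0.11) = 1728.
Non-print overhead = 1728 × 2, so 3456 s.
Total = 1295.7 + 3456 = 4751.7 s = 79.2 minutes.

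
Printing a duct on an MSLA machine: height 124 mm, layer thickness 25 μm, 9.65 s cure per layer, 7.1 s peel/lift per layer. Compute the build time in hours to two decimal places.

23.08 hours

Number of layers: 124 / 0.025 → 4960 (rounded up).
Cycle time: 9.65 + 7.1 → 16.75 s.
Build time: 4960 × 16.75 s = 83080 s, i.e. 23.08 hours.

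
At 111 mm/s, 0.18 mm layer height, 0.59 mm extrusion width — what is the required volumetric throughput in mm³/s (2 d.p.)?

Bead cross-section = 0.18 × 0.59 = 0.1062 mm².
Q = v·A = 111 × 0.1062 = 11.79 mm³/s.

11.79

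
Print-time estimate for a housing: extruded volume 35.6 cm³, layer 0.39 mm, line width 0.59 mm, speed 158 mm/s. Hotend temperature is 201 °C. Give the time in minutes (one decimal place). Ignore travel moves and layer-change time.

16.3 minutes

Extrusion cross-section = 0.39 × 0.59, so 0.2301 mm².
Path length: 35600 mm³ / 0.2301 mm² → 154715.3 mm.
Extrusion time = 154715.3 / 158, so 979.2 s.
That's 979.2 s → 16.3 minutes.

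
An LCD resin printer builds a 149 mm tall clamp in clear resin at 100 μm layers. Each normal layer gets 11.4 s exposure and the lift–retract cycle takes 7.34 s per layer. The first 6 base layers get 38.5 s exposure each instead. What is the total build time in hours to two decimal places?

7.80 hours

Layer count = ceil(149 / 0.1) = 1490.
Bottom layers = 6 × (38.5 + 7.34) = 275.04 s.
Regular layers: 1484 × (11.4 + 7.34) → 27810.16 s.
Total = 275.04 + 27810.16 = 28085.2 s = 7.80 hours.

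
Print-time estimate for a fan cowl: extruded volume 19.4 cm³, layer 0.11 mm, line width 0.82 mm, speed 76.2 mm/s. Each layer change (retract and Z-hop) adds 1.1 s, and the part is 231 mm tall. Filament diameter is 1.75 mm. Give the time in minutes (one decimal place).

Extrusion cross-section: 0.11 × 0.82 → 0.0902 mm².
Toolpath length = 19.4 cm³ / 0.0902 mm² = 19400 / 0.0902 = 215077.6 mm.
Print-move time = 215077.6 / 76.2, so 2822.5 s.
Number of layers: 231 / 0.11 → 2100 (rounded up).
Z-hop total = 2100 × 1.1 = 2310 s.
Altogether 2822.5 + 2310 = 5132.5 s, i.e. 85.5 minutes.

85.5 minutes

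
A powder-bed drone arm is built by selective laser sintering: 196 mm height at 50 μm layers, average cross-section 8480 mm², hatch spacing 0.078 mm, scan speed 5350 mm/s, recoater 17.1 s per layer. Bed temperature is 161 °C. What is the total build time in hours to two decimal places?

Layer count = ceil(196 / 0.05) = 3920.
Per-layer scan distance: 8480 / 0.078 → 108717.9 mm.
Laser time per layer = 108717.9 / 5350 = 20.3211 s.
Time per layer = 20.3211 + 17.1 = 37.4211 s.
3920 layers × 37.4211 s/layer = 146690.712 s, i.e. 40.75 hours.

40.75 hours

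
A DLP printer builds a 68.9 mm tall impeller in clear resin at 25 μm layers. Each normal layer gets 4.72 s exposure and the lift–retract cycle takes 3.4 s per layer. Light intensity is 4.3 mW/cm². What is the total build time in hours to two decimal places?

6.22 hours

Layers = ⌈68.9/0.025⌉ = 2756.
Cycle time = 4.72 + 3.4 = 8.12 s.
Total = 2756 × 8.12 = 22378.72 s = 6.22 hours.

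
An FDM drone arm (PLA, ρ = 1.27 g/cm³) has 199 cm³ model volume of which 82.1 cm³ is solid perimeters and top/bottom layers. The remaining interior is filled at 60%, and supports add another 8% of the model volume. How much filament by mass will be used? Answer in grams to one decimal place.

213.6 g

Infill region: 199 − 82.1 → 116.9 cm³.
Infill deposited = 0.60 × 116.9, so 70.14 cm³.
Support: 0.08 × 199 → 15.92 cm³.
Total extruded: 82.1 + 70.14 + 15.92 → 168.16 cm³.
Mass: 168.16 × 1.27 → 213.5632 g.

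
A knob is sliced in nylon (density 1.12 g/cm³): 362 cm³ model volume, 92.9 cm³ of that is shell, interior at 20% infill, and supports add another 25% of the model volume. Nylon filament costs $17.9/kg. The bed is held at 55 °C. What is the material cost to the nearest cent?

Infill region = 362 − 92.9 = 269.1 cm³.
Infill deposited = 0.20 × 269.1 = 53.82 cm³.
Support = 0.25 × 362, so 90.5 cm³.
Total printed volume: 92.9 + 53.82 + 90.5 → 237.22 cm³.
Mass = 237.22 × 1.12, so 265.6864 g.
At $17.9/kg: 265.6864/1000 × 17.9 = $4.76.

$4.76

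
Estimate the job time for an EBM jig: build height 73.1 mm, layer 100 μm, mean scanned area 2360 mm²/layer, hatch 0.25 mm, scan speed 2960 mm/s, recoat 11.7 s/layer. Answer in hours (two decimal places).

3.02 hours

Number of layers: 73.1 / 0.1 → 731 (rounded up).
Per-layer scan distance = 2360 / 0.25, so 9440 mm.
Beam time per layer = 9440 / 2960 = 3.1892 s.
Time per layer = 3.1892 + 11.7, so 14.8892 s.
Total: 731 × 14.8892 s = 10884.0052 s → 3.02 hours.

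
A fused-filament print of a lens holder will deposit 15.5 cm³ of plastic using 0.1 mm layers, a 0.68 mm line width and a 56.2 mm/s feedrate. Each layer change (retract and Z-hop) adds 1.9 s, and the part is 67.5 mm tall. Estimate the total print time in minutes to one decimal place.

Extrusion cross-section: 0.1 × 0.68 → 0.068 mm².
Total extruded path = 15500/0.068 = 227941.2 mm.
Extrusion time = 227941.2 / 56.2 = 4055.9 s.
Layer count = ceil(67.5 / 0.1) = 675.
Z-hop total = 675 × 1.9, so 1282.5 s.
Altogether 4055.9 + 1282.5 = 5338.4 s, i.e. 89.0 minutes.

89.0 minutes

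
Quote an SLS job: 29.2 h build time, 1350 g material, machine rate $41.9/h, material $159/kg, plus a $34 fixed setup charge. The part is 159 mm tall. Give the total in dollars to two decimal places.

Time charge = 41.9 × 29.2, so $1223.48.
Material charge = 159 × 1350/1000, so $214.65.
Adding setup: 1223.48 + 214.65 + 34 → $1472.13.

$1472.13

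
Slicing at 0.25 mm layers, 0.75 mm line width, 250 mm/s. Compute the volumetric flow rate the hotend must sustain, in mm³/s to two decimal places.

A: 0.25 × 0.75 → 0.1875 mm².
Q = v·A = 250 × 0.1875 = 46.88 mm³/s.

46.88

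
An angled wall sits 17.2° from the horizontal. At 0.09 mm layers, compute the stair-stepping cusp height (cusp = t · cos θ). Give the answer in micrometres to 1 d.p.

h_c = t·cos θ = 0.09 × 0.9553 = 0.085977 mm (86.0 μm).

86.0 μm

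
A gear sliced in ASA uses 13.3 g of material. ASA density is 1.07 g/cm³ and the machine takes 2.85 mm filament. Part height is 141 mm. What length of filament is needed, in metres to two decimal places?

Extruded volume: 13.3/1.07 = 12.4299 cm³ (12429.9 mm³).
Filament cross-section = π × (2.85/2)² = 6.3794 mm².
L = V/A = 12429.9/6.3794 = 1948.44 mm → 1.95 m.

1.95 m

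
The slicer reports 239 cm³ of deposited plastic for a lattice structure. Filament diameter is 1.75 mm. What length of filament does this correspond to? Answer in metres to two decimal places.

Filament cross-section = π × (1.75/2)² = 2.4053 mm².
L = 239000 mm³ / 2.4053 mm² = 99363.9 mm, i.e. 99.36 m.

99.36 m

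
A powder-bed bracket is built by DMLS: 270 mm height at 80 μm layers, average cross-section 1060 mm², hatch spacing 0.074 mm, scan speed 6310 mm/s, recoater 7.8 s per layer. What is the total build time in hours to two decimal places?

Layers = ⌈270/0.08⌉ = 3375.
Hatch length per layer = 1060 / 0.074 = 14324.3 mm.
Per-layer scan time = 14324.3 / 6310, so 2.2701 s.
Per-layer time = 2.2701 + 7.8, so 10.0701 s.
Build time = 3375 × 10.0701 = 33986.5875 s = 9.44 hours.

9.44 hours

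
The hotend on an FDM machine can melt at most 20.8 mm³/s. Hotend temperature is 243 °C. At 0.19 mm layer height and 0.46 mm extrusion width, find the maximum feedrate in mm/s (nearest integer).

Extrusion cross-section = 0.19 × 0.46, so 0.0874 mm².
Max speed = 20.8 / 0.0874 = 237.99 ≈ 238 mm/s.

238 mm/s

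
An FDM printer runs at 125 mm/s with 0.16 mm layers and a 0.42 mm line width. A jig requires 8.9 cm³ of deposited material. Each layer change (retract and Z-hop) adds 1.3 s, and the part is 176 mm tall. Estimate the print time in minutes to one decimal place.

41.5 minutes

Line area = 0.16 × 0.42 = 0.0672 mm².
Total extruded path = 8900/0.0672 = 132440.5 mm.
Extrusion time = 132440.5 / 125, so 1059.5 s.
Layers = ⌈176/0.16⌉ = 1100.
Layer-change overhead = 1100 × 1.3 = 1430 s.
Altogether 1059.5 + 1430 = 2489.5 s, i.e. 41.5 minutes.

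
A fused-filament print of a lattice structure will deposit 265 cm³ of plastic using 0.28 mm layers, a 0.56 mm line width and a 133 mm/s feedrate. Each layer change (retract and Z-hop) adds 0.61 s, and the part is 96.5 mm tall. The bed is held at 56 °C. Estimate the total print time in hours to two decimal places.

3.59 hours

Extrusion cross-section: 0.28 × 0.56 → 0.1568 mm².
Toolpath length = 265 cm³ / 0.1568 mm² = 265000 / 0.1568 = 1690051 mm.
Time extruding = 1690051 / 133 = 12707.2 s.
Layer count = ceil(96.5 / 0.28) = 345.
Layer-change overhead: 345 × 0.61 → 210.45 s.
Altogether 12707.2 + 210.45 = 12917.65 s, i.e. 3.59 hours.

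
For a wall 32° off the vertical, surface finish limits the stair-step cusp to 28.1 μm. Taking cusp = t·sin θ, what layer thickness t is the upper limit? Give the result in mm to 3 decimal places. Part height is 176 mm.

0.053 mm

Layer height = cusp / sin(32°) = 0.0281 / 0.5299 = 0.053 mm.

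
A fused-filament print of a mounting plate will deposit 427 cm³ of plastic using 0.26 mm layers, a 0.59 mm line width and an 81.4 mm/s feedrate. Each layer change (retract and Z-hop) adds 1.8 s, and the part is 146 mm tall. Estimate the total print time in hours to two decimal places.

9.78 hours

Line area = 0.26 × 0.59 = 0.1534 mm².
Total extruded path = 427000/0.1534 = 2783572.4 mm.
Time extruding = 2783572.4 / 81.4 = 34196.2 s.
Layers = ⌈146/0.26⌉ = 562.
Z-hop total = 562 × 1.8 = 1011.6 s.
Altogether 34196.2 + 1011.6 = 35207.8 s, i.e. 9.78 hours.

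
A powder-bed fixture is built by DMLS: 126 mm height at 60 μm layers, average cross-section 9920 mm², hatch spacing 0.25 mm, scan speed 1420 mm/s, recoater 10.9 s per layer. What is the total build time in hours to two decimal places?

22.66 hours

Layer count = ceil(126 / 0.06) = 2100.
Hatch length per layer = 9920 / 0.25 = 39680 mm.
Laser time per layer = 39680 / 1420, so 27.9437 s.
Layer cycle = 27.9437 + 10.9, so 38.8437 s.
2100 layers × 38.8437 s/layer = 81571.77 s, i.e. 22.66 hours.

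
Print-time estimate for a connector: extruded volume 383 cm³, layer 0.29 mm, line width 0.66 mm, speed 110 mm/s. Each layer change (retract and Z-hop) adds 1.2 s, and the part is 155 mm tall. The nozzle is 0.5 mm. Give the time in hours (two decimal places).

5.23 hours

Extrusion cross-section: 0.29 × 0.66 → 0.1914 mm².
Path length: 383000 mm³ / 0.1914 mm² → 2001044.9 mm.
Print-move time = 2001044.9 / 110 = 18191.3 s.
Number of layers: 155 / 0.29 → 535 (rounded up).
Layer-change overhead = 535 × 1.2 = 642 s.
Total = 18191.3 + 642 = 18833.3 s = 5.23 hours.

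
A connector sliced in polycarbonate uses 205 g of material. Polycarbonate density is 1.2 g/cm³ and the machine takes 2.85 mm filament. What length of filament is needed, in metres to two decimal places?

26.78 m

Extruded volume: 205/1.2 = 170.8333 cm³ (170833.3 mm³).
A = π r² = π × 1.425² = 6.3794 mm².
L = V/A = 170833.3/6.3794 = 26778.9 mm → 26.78 m.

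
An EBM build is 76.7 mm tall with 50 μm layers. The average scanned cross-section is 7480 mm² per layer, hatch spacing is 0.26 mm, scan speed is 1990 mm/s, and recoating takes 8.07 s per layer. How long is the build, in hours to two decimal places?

9.60 hours

Number of layers: 76.7 / 0.05 → 1534 (rounded up).
Per-layer scan distance = 7480 / 0.26, so 28769.2 mm.
Beam time per layer = 28769.2 / 1990 = 14.4569 s.
Time per layer = 14.4569 + 8.07, so 22.5269 s.
Total: 1534 × 22.5269 s = 34556.2646 s → 9.60 hours.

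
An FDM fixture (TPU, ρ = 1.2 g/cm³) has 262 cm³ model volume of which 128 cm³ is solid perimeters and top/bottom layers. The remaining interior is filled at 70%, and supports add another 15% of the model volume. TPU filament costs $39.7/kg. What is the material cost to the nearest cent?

$12.44

Infill region: 262 − 128 → 134 cm³.
Infill volume = 0.70 × 134 = 93.8 cm³.
Support = 0.15 × 262, so 39.3 cm³.
Total printed volume: 128 + 93.8 + 39.3 → 261.1 cm³.
Mass = 261.1 × 1.2 = 313.32 g.
Cost = 313.32 g / 1000 × $39.7/kg = $12.44.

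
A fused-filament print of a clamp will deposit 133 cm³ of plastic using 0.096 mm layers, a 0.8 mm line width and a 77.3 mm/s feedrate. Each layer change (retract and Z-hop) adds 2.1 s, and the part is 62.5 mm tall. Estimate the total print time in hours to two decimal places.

Bead cross-section = 0.096 × 0.8, so 0.0768 mm².
Total extruded path = 133000/0.0768 = 1731770.8 mm.
Extrusion time = 1731770.8 / 77.3, so 22403.2 s.
Layers = ⌈62.5/0.096⌉ = 652.
Non-print overhead = 652 × 2.1 = 1369.2 s.
Total = 22403.2 + 1369.2 = 23772.4 s = 6.60 hours.

6.60 hours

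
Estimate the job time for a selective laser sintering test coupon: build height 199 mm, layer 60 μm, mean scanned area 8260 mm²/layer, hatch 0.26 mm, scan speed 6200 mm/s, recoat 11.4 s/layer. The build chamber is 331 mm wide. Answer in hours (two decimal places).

15.23 hours

Layers = ⌈199/0.06⌉ = 3317.
Per-layer scan distance = 8260 / 0.26 = 31769.2 mm.
Laser time per layer = 31769.2 / 6200, so 5.1241 s.
Layer cycle: 5.1241 + 11.4 → 16.5241 s.
Total: 3317 × 16.5241 s = 54810.4397 s → 15.23 hours.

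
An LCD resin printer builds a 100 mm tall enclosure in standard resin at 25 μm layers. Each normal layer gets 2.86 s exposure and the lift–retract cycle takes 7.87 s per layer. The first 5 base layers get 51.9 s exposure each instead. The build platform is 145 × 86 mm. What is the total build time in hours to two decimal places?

Number of layers: 100 / 0.025 → 4000 (rounded up).
Bottom layers = 5 × (51.9 + 7.87) = 298.85 s.
Remaining layers: 3995 × (2.86 + 7.87) → 42866.35 s.
Total = 298.85 + 42866.35 = 43165.2 s = 11.99 hours.

11.99 hours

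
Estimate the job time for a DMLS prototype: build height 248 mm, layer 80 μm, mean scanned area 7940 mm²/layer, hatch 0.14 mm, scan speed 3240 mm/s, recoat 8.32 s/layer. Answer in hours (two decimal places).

22.24 hours

Number of layers: 248 / 0.08 → 3100 (rounded up).
Scan path per layer: 7940 / 0.14 → 56714.3 mm.
Laser time per layer = 56714.3 / 3240, so 17.5044 s.
Time per layer: 17.5044 + 8.32 → 25.8244 s.
Build time = 3100 × 25.8244 = 80055.64 s = 22.24 hours.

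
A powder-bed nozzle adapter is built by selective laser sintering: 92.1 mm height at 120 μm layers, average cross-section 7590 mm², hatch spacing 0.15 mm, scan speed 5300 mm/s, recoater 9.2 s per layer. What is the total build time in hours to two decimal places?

4.00 hours

Number of layers: 92.1 / 0.12 → 768 (rounded up).
Scan path per layer: 7590 / 0.15 → 50600 mm.
Scan time per layer = 50600 / 5300, so 9.5472 s.
Per-layer time = 9.5472 + 9.2, so 18.7472 s.
Build time = 768 × 18.7472 = 14397.8496 s = 4.00 hours.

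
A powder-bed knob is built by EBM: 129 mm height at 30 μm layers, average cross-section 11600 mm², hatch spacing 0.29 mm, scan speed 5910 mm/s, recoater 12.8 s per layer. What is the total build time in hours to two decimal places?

Number of layers: 129 / 0.03 → 4300 (rounded up).
Hatch length per layer = 11600 / 0.29, so 40000 mm.
Beam time per layer = 40000 / 5910 = 6.7682 s.
Time per layer = 6.7682 + 12.8 = 19.5682 s.
Total: 4300 × 19.5682 s = 84143.26 s → 23.37 hours.

23.37 hours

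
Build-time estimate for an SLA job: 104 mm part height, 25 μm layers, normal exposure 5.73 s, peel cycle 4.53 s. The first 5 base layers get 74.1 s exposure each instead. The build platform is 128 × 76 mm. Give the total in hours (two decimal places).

Layer count = ceil(104 / 0.025) = 4160.
Burn-in layers = 5 × (74.1 + 4.53), so 393.15 s.
Regular layers = 4155 × (5.73 + 4.53), so 42630.3 s.
Sum: 393.15 + 42630.3 = 43023.45 s → 11.95 hours.

11.95 hours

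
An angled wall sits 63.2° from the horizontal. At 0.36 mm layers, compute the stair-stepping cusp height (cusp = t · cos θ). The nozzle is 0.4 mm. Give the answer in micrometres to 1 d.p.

162.3 μm

cos(63.2°) = 0.4509, so cusp = 0.36 × 0.4509 = 0.162324 mm → 162.3 μm.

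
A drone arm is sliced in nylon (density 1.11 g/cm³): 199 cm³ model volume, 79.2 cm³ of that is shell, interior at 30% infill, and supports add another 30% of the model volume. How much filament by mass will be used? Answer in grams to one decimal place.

Infill region: 199 − 79.2 → 119.8 cm³.
Infill volume = 0.30 × 119.8 = 35.94 cm³.
Support: 0.30 × 199 → 59.7 cm³.
Deposited volume: 79.2 + 35.94 + 59.7 → 174.84 cm³.
Mass = 174.84 × 1.11, so 194.0724 g.

194.1 g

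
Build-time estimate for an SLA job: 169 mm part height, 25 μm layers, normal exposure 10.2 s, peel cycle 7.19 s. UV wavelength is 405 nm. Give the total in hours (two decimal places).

Layers = ⌈169/0.025⌉ = 6760.
Cycle time = 10.2 + 7.19, so 17.39 s.
Total = 6760 × 17.39 = 117556.4 s = 32.65 hours.

32.65 hours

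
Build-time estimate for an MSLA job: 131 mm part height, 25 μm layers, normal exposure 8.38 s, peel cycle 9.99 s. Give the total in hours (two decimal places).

Layer count = ceil(131 / 0.025) = 5240.
Each layer takes = 8.38 + 9.99 = 18.37 s.
Build time: 5240 × 18.37 s = 96258.8 s, i.e. 26.74 hours.

26.74 hours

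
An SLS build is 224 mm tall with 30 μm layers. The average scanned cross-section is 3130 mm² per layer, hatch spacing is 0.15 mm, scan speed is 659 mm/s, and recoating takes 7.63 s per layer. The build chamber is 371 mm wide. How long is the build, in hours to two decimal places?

81.50 hours

Number of layers: 224 / 0.03 → 7467 (rounded up).
Scan path per layer: 3130 / 0.15 → 20866.7 mm.
Per-layer scan time = 20866.7 / 659 = 31.6642 s.
Per-layer time = 31.6642 + 7.63, so 39.2942 s.
Build time = 7467 × 39.2942 = 293409.7914 s = 81.50 hours.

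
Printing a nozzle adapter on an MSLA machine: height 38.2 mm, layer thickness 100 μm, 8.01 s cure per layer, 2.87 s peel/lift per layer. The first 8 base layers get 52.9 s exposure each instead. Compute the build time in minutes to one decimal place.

75.3 minutes

Layer count = ceil(38.2 / 0.1) = 382.
Burn-in layers = 8 × (52.9 + 2.87), so 446.16 s.
Regular layers: 374 × (8.01 + 2.87) → 4069.12 s.
Sum: 446.16 + 4069.12 = 4515.28 s → 75.3 minutes.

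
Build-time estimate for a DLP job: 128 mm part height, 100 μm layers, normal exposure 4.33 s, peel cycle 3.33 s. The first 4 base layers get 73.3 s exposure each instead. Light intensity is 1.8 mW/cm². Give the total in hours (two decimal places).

2.80 hours

Layers = ⌈128/0.1⌉ = 1280.
Burn-in layers = 4 × (73.3 + 3.33), so 306.52 s.
Normal layers: 1276 × (4.33 + 3.33) → 9774.16 s.
Sum: 306.52 + 9774.16 = 10080.68 s → 2.80 hours.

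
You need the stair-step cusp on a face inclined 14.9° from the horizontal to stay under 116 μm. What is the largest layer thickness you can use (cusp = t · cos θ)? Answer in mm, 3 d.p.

0.120 mm

Layer height = cusp / cos(14.9°) = 0.116 / 0.9664 = 0.120 mm.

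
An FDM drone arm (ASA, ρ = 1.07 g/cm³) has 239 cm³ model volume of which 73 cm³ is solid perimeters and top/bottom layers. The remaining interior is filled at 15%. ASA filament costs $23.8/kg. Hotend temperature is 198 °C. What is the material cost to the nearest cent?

Interior volume = 239 − 73, so 166 cm³.
Infill deposited = 0.15 × 166 = 24.9 cm³.
Total printed volume = 73 + 24.9, so 97.9 cm³.
Mass = 97.9 × 1.07 = 104.753 g.
Cost = 104.753 g / 1000 × $23.8/kg = $2.49.

$2.49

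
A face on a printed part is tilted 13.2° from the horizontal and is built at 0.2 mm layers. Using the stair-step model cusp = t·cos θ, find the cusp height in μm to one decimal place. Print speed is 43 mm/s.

194.7 μm

h_c = t·cos θ = 0.2 × 0.9736 = 0.19472 mm (194.7 μm).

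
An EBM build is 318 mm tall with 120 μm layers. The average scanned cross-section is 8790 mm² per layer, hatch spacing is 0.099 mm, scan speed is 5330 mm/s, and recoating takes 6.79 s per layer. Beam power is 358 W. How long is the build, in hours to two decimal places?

17.26 hours

Layer count = ceil(318 / 0.12) = 2650.
Hatch length per layer = 8790 / 0.099 = 88787.9 mm.
Beam time per layer: 88787.9 / 5330 → 16.6581 s.
Per-layer time = 16.6581 + 6.79, so 23.4481 s.
2650 layers × 23.4481 s/layer = 62137.465 s, i.e. 17.26 hours.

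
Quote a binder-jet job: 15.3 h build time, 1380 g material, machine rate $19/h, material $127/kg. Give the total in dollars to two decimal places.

Machine cost = 19 × 15.3, so $290.70.
Feedstock cost: 127 × 1380/1000 → $175.26.
Total = 290.70 + 175.26 = $465.96.

$465.96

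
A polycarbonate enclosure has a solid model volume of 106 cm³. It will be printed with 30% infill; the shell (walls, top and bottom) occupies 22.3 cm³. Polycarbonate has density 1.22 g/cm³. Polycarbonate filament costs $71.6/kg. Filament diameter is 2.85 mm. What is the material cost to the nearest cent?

$4.14

Volume inside the shell: 106 − 22.3 → 83.7 cm³.
Infill deposited = 0.30 × 83.7, so 25.11 cm³.
Total printed volume: 22.3 + 25.11 → 47.41 cm³.
Mass = 47.41 × 1.22, so 57.8402 g.
At $71.6/kg: 57.8402/1000 × 71.6 = $4.14.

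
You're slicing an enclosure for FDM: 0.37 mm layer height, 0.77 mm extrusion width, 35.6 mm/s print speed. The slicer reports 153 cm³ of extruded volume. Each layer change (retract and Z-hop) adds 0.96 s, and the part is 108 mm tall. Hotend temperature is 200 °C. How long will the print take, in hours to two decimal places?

4.27 hours

Bead cross-section: 0.37 × 0.77 → 0.2849 mm².
Toolpath length = 153 cm³ / 0.2849 mm² = 153000 / 0.2849 = 537030.5 mm.
Time extruding = 537030.5 / 35.6, so 15085.1 s.
Layer count = ceil(108 / 0.37) = 292.
Z-hop total = 292 × 0.96 = 280.32 s.
Total = 15085.1 + 280.32 = 15365.42 s = 4.27 hours.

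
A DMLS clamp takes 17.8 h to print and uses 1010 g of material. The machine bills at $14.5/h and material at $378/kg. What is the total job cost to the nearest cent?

$639.88

Machine cost: 14.5 × 17.8 → $258.10.
Material cost = 378 × 1010/1000 = $381.78.
Total = 258.10 + 381.78 = $639.88.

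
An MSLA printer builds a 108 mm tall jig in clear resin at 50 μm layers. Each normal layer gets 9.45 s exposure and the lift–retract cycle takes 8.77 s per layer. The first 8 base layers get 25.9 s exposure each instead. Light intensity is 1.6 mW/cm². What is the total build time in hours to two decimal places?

Layers = ⌈108/0.05⌉ = 2160.
Burn-in layers = 8 × (25.9 + 8.77) = 277.36 s.
Normal layers: 2152 × (9.45 + 8.77) → 39209.44 s.
Total = 277.36 + 39209.44 = 39486.8 s = 10.97 hours.

10.97 hours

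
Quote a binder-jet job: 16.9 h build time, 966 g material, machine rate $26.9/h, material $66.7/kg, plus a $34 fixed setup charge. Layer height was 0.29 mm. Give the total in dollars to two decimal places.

Machine cost = 26.9 × 16.9 = $454.61.
Material cost: 66.7 × 966/1000 → $64.4322.
Adding setup: 454.61 + 64.4322 + 34 → 553.0422 ≈ $553.04.

$553.04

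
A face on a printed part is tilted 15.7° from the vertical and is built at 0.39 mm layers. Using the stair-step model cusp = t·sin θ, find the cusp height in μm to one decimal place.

Cusp = layer height × sin(15.7°) = 0.39 × 0.2706 = 0.105534 mm = 105.5 μm.

105.5 μm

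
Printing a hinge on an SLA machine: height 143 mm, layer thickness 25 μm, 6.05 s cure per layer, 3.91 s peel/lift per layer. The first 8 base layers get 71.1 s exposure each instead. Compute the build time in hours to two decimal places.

15.97 hours

Layers = ⌈143/0.025⌉ = 5720.
Base layers: 8 × (71.1 + 3.91) → 600.08 s.
Remaining layers = 5712 × (6.05 + 3.91) = 56891.52 s.
Total = 600.08 + 56891.52 = 57491.6 s = 15.97 hours.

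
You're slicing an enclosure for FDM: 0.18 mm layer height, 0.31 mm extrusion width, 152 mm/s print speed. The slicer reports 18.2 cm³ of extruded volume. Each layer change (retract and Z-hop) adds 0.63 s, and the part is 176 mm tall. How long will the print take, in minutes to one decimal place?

46.0 minutes

Bead cross-section = 0.18 × 0.31 = 0.0558 mm².
Path length: 18200 mm³ / 0.0558 mm² → 326164.9 mm.
Extrusion time = 326164.9 / 152 = 2145.8 s.
Layer count = ceil(176 / 0.18) = 978.
Non-print overhead = 978 × 0.63 = 616.14 s.
Total = 2145.8 + 616.14 = 2761.94 s = 46.0 minutes.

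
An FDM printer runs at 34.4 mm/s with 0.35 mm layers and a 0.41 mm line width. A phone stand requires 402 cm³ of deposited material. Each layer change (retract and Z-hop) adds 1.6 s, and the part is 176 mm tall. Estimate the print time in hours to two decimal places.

22.84 hours

Line area = 0.35 × 0.41, so 0.1435 mm².
Total extruded path = 402000/0.1435 = 2801393.7 mm.
Print-move time: 2801393.7 / 34.4 → 81435.9 s.
Layer count = ceil(176 / 0.35) = 503.
Z-hop total = 503 × 1.6, so 804.8 s.
Altogether 81435.9 + 804.8 = 82240.7 s, i.e. 22.84 hours.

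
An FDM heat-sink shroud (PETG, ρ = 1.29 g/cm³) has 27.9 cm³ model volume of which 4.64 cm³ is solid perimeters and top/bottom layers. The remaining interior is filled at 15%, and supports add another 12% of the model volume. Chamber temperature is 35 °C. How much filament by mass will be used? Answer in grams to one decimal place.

14.8 g

Volume inside the shell: 27.9 − 4.64 → 23.26 cm³.
Deposited infill = 0.15 × 23.26 = 3.489 cm³.
Support: 0.12 × 27.9 → 3.348 cm³.
Deposited volume = 4.64 + 3.489 + 3.348 = 11.477 cm³.
Mass = 11.477 × 1.29 = 14.80533 g.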